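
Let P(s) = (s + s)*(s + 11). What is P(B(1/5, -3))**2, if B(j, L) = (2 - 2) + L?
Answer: 2304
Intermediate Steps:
B(j, L) = L (B(j, L) = 0 + L = L)
P(s) = 2*s*(11 + s) (P(s) = (2*s)*(11 + s) = 2*s*(11 + s))
P(B(1/5, -3))**2 = (2*(-3)*(11 - 3))**2 = (2*(-3)*8)**2 = (-48)**2 = 2304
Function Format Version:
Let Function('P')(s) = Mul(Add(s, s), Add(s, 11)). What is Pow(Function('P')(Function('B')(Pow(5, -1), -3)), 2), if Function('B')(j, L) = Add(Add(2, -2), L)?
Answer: 2304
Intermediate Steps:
Function('B')(j, L) = L (Function('B')(j, L) = Add(0, L) = L)
Function('P')(s) = Mul(2, s, Add(11, s)) (Function('P')(s) = Mul(Mul(2, s), Add(11, s)) = Mul(2, s, Add(11, s)))
Pow(Function('P')(Function('B')(Pow(5, -1), -3)), 2) = Pow(Mul(2, -3, Add(11, -3)), 2) = Pow(Mul(2, -3, 8), 2) = Pow(-48, 2) = 2304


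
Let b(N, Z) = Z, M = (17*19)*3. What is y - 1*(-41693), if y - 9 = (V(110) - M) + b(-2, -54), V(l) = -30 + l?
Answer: 40759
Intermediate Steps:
M = 969 (M = 323*3 = 969)
y = -934 (y = 9 + (((-30 + 110) - 1*969) - 54) = 9 + ((80 - 969) - 54) = 9 + (-889 - 54) = 9 - 943 = -934)
y - 1*(-41693) = -934 - 1*(-41693) = -934 + 41693 = 40759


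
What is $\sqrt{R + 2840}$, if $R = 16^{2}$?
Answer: $6 \sqrt{86} \approx 55.642$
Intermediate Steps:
$R = 256$
$\sqrt{R + 2840} = \sqrt{256 + 2840} = \sqrt{3096} = 6 \sqrt{86}$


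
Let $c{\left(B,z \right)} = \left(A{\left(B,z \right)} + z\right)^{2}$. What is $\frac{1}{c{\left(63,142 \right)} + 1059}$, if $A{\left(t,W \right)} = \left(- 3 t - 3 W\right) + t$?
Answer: $\frac{1}{169159} \approx 5.9116 \cdot 10^{-6}$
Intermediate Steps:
$A{\left(t,W \right)} = - 3 W - 2 t$ ($A{\left(t,W \right)} = \left(- 3 W - 3 t\right) + t = - 3 W - 2 t$)
$c{\left(B,z \right)} = \left(- 2 B - 2 z\right)^{2}$ ($c{\left(B,z \right)} = \left(\left(- 3 z - 2 B\right) + z\right)^{2} = \left(- 2 B - 2 z\right)^{2}$)
$\frac{1}{c{\left(63,142 \right)} + 1059} = \frac{1}{4 \left(63 + 142\right)^{2} + 1059} = \frac{1}{4 \cdot 205^{2} + 1059} = \frac{1}{4 \cdot 42025 + 1059} = \frac{1}{168100 + 1059} = \frac{1}{169159}$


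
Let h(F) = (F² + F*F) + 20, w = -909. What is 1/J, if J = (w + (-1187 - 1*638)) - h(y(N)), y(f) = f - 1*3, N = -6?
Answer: -1/2916 ≈ -0.00034294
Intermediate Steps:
y(f) = -3 + f (y(f) = f - 3 = -3 + f)
h(F) = 20 + 2*F² (h(F) = (F² + F²) + 20 = 2*F² + 20 = 20 + 2*F²)
J = -2916 (J = (-909 + (-1187 - 1*638)) - (20 + 2*(-3 - 6)²) = (-909 + (-1187 - 638)) - (20 + 2*(-9)²) = (-909 - 1825) - (20 + 2*81) = -2734 - (20 + 162) = -2734 - 1*182 = -2734 - 182 = -2916)
1/J = 1/(-2916) = -1/2916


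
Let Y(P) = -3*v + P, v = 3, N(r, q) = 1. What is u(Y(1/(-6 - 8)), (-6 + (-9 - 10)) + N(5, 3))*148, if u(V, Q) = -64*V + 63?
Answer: 666740/7 ≈ 95249.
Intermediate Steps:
Y(P) = -9 + P (Y(P) = -3*3 + P = -9 + P)
u(V, Q) = 63 - 64*V
u(Y(1/(-6 - 8)), (-6 + (-9 - 10)) + N(5, 3))*148 = (63 - 64*(-9 + 1/(-6 - 8)))*148 = (63 - 64*(-9 + 1/(-14)))*148 = (63 - 64*(-9 - 1/14))*148 = (63 - 64*(-127/14))*148 = (63 + 4064/7)*148 = (4505/7)*148 = 666740/7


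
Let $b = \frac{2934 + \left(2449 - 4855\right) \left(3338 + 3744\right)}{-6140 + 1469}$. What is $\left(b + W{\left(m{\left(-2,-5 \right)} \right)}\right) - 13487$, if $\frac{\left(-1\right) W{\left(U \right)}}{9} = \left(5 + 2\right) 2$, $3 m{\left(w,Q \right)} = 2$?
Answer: $- \frac{15516655}{1557} \approx -9965.7$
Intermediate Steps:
$m{\left(w,Q \right)} = \frac{2}{3}$ ($m{\left(w,Q \right)} = \frac{1}{3} \cdot 2 = \frac{2}{3}$)
$W{\left(U \right)} = -126$ ($W{\left(U \right)} = - 9 \left(5 + 2\right) 2 = - 9 \cdot 7 \cdot 2 = \left(-9\right) 14 = -126$)
$b = \frac{5678786}{1557}$ ($b = \frac{2934 - 17039292}{-4671} = \left(2934 - 17039292\right) \left(- \frac{1}{4671}\right) = \left(-17036358\right) \left(- \frac{1}{4671}\right) = \frac{5678786}{1557} \approx 3647.3$)
$\left(b + W{\left(m{\left(-2,-5 \right)} \right)}\right) - 13487 = \left(\frac{5678786}{1557} - 126\right) - 13487 = \frac{5482604}{1557} - 13487 = - \frac{15516655}{1557}$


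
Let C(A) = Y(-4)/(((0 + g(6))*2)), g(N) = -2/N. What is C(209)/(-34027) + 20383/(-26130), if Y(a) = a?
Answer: -693729121/889125510 ≈ -0.78024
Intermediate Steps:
C(A) = 6 (C(A) = -4*1/(2*(0 - 2/6)) = -4*1/(2*(0 - 2*⅙)) = -4*1/(2*(0 - ⅓)) = -4/((-⅓*2)) = -4/(-⅔) = -4*(-3/2) = 6)
C(209)/(-34027) + 20383/(-26130) = 6/(-34027) + 20383/(-26130) = 6*(-1/34027) + 20383*(-1/26130) = -6/34027 - 20383/26130 = -693729121/889125510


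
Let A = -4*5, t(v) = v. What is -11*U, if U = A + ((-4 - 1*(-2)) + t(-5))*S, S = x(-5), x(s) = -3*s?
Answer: 1375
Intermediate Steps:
S = 15 (S = -3*(-5) = 15)
A = -20
U = -125 (U = -20 + ((-4 - 1*(-2)) - 5)*15 = -20 + ((-4 + 2) - 5)*15 = -20 + (-2 - 5)*15 = -20 - 7*15 = -20 - 105 = -125)
-11*U = -11*(-125) = 1375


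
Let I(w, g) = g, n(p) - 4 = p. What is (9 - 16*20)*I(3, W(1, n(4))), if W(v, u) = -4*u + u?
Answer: 7464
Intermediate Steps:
n(p) = 4 + p
W(v, u) = -3*u
(9 - 16*20)*I(3, W(1, n(4))) = (9 - 16*20)*(-3*(4 + 4)) = (9 - 320)*(-3*8) = -311*(-24) = 7464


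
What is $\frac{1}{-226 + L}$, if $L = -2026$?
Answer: $- \frac{1}{2252} \approx -0.00044405$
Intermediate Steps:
$\frac{1}{-226 + L} = \frac{1}{-226 - 2026} = \frac{1}{-2252} = - \frac{1}{2252}$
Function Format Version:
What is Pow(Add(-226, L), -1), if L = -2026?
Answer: Rational(-1, 2252) ≈ -0.00044405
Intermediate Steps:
Pow(Add(-226, L), -1) = Pow(Add(-226, -2026), -1) = Pow(-2252, -1) = Rational(-1, 2252)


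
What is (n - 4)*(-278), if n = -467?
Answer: 130938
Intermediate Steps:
(n - 4)*(-278) = (-467 - 4)*(-278) = -471*(-278) = 130938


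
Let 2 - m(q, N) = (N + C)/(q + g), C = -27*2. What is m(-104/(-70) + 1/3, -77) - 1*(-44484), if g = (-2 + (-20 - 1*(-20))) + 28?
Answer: 129957361/2921 ≈ 44491.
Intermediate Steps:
C = -54
g = 26 (g = (-2 + (-20 + 20)) + 28 = (-2 + 0) + 28 = -2 + 28 = 26)
m(q, N) = 2 - (-54 + N)/(26 + q) (m(q, N) = 2 - (N - 54)/(q + 26) = 2 - (-54 + N)/(26 + q))
m(-104/(-70) + 1/3, -77) - 1*(-44484) = (106 - 1*(-77) + 2*(-104/(-70) + 1/3))/(26 + (-104/(-70) + 1/3)) - 1*(-44484) = (106 + 77 + 2*(-104*(-1/70) + 1*(⅓)))/(26 + (-104*(-1/70) + 1*(⅓))) + 44484 = (106 + 77 + 2*(52/35 + ⅓))/(26 + (52/35 + ⅓)) + 44484 = (106 + 77 + 2*(191/105))/(26 + 191/105) + 44484 = (106 + 77 + 382/105)/(2921/105) + 44484 = (105/2921)*(19597/105) + 44484 = 19597/2921 + 44484 = 129957361/2921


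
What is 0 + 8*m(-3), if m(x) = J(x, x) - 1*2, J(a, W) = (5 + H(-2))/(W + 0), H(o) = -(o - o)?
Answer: -88/3 ≈ -29.333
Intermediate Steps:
H(o) = 0 (H(o) = -1*0 = 0)
J(a, W) = 5/W (J(a, W) = (5 + 0)/(W + 0) = 5/W)
m(x) = -2 + 5/x (m(x) = 5/x - 1*2 = 5/x - 2 = -2 + 5/x)
0 + 8*m(-3) = 0 + 8*(-2 + 5/(-3)) = 0 + 8*(-2 + 5*(-1/3)) = 0 + 8*(-2 - 5/3) = 0 + 8*(-11/3) = 0 - 88/3 = -88/3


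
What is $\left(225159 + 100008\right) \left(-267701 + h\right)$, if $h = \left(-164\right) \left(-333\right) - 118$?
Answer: $-69327880569$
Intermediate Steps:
$h = 54494$ ($h = 54612 + \left(-144 + 26\right) = 54612 - 118 = 54494$)
$\left(225159 + 100008\right) \left(-267701 + h\right) = \left(225159 + 100008\right) \left(-267701 + 54494\right) = 325167 \left(-213207\right) = -69327880569$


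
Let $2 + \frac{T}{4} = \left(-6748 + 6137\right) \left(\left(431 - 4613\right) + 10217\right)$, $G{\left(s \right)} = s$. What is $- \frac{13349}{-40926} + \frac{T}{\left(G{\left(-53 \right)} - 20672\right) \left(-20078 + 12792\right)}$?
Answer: $\frac{706045184351}{3089961088050} \approx 0.2285$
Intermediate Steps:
$T = -14749548$ ($T = -8 + 4 \left(-6748 + 6137\right) \left(\left(431 - 4613\right) + 10217\right) = -8 + 4 \left(- 611 \left(-4182 + 10217\right)\right) = -8 + 4 \left(\left(-611\right) 6035\right) = -8 + 4 \left(-3687385\right) = -8 - 14749540 = -14749548$)
$- \frac{13349}{-40926} + \frac{T}{\left(G{\left(-53 \right)} - 20672\right) \left(-20078 + 12792\right)} = - \frac{13349}{-40926} - \frac{14749548}{\left(-53 - 20672\right) \left(-20078 + 12792\right)} = \left(-13349\right) \left(- \frac{1}{40926}\right) - \frac{14749548}{\left(-20725\right) \left(-7286\right)} = \frac{13349}{40926} - \frac{14749548}{151002350} = \frac{13349}{40926} - \frac{7374774}{75501175} = \frac{706045184351}{3089961088050}$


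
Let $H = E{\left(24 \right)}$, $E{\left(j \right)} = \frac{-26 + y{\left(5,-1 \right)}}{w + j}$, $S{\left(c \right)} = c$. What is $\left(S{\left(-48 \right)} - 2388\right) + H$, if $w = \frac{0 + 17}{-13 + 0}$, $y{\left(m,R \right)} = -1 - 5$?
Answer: $- \frac{719036}{295} \approx -2437.4$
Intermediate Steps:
$y{\left(m,R \right)} = -6$ ($y{\left(m,R \right)} = -1 - 5 = -6$)
$w = - \frac{17}{13}$ ($w = \frac{17}{-13} = 17 \left(- \frac{1}{13}\right) = - \frac{17}{13} \approx -1.3077$)
$E{\left(j \right)} = - \frac{32}{- \frac{17}{13} + j}$ ($E{\left(j \right)} = \frac{-26 - 6}{- \frac{17}{13} + j} = - \frac{32}{- \frac{17}{13} + j}$)
$H = - \frac{416}{295}$ ($H = - \frac{416}{-17 + 13 \cdot 24} = - \frac{416}{-17 + 312} = - \frac{416}{295} \approx -1.4102$)
$\left(S{\left(-48 \right)} - 2388\right) + H = \left(-48 - 2388\right) - \frac{416}{295} = -2436 - \frac{416}{295} = - \frac{719036}{295}$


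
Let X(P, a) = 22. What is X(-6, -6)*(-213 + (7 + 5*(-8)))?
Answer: -5412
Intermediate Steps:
X(-6, -6)*(-213 + (7 + 5*(-8))) = 22*(-213 + (7 + 5*(-8))) = 22*(-213 + (7 - 40)) = 22*(-213 - 33) = 22*(-246) = -5412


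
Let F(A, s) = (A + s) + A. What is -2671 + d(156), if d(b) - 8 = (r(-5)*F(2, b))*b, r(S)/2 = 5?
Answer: 246937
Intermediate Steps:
F(A, s) = s + 2*A
r(S) = 10 (r(S) = 2*5 = 10)
d(b) = 8 + b*(40 + 10*b) (d(b) = 8 + (10*(b + 2*2))*b = 8 + (10*(b + 4))*b = 8 + (10*(4 + b))*b = 8 + (40 + 10*b)*b = 8 + b*(40 + 10*b))
-2671 + d(156) = -2671 + (8 + 10*156*(4 + 156)) = -2671 + (8 + 10*156*160) = -2671 + (8 + 249600) = -2671 + 249608 = 246937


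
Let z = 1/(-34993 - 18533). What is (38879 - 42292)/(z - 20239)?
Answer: 182684238/1083312715 ≈ 0.16863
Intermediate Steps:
z = -1/53526 (z = 1/(-53526) = -1/53526 ≈ -1.8683e-5)
(38879 - 42292)/(z - 20239) = (38879 - 42292)/(-1/53526 - 20239) = -3413/(-1083312715/53526) = -3413*(-53526/1083312715) = 182684238/1083312715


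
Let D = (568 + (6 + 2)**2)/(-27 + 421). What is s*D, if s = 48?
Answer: 15168/197 ≈ 76.995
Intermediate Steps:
D = 316/197 (D = (568 + 8**2)/394 = (568 + 64)*(1/394) = 632*(1/394) = 316/197 ≈ 1.6041)
s*D = 48*(316/197) = 15168/197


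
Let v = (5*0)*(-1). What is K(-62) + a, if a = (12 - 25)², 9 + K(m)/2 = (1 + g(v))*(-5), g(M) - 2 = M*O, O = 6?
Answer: 121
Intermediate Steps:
v = 0 (v = 0*(-1) = 0)
g(M) = 2 + 6*M (g(M) = 2 + M*6 = 2 + 6*M)
K(m) = -48 (K(m) = -18 + 2*((1 + (2 + 6*0))*(-5)) = -18 + 2*((1 + (2 + 0))*(-5)) = -18 + 2*((1 + 2)*(-5)) = -18 + 2*(3*(-5)) = -18 + 2*(-15) = -18 - 30 = -48)
a = 169 (a = (-13)² = 169)
K(-62) + a = -48 + 169 = 121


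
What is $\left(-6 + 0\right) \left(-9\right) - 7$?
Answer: $47$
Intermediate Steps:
$\left(-6 + 0\right) \left(-9\right) - 7 = \left(-6\right) \left(-9\right) - 7 = 54 - 7 = 47$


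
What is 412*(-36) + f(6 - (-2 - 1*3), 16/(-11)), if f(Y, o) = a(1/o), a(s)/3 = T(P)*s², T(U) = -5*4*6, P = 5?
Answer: -480069/32 ≈ -15002.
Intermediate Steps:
T(U) = -120 (T(U) = -20*6 = -120)
a(s) = -360*s² (a(s) = 3*(-120*s²) = -360*s²)
f(Y, o) = -360/o²
412*(-36) + f(6 - (-2 - 1*3), 16/(-11)) = 412*(-36) - 360/(16/(-11))² = -14832 - 360/(16*(-1/11))² = -14832 - 360/(-16/11)² = -14832 - 360*121/256 = -14832 - 5445/32 = -480069/32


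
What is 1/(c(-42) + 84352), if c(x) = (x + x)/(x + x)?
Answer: 1/84353 ≈ 1.1855e-5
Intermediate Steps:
c(x) = 1 (c(x) = (2*x)/((2*x)) = (2*x)*(1/(2*x)) = 1)
1/(c(-42) + 84352) = 1/(1 + 84352) = 1/84353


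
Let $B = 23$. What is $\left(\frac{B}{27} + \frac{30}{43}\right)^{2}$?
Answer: $\frac{3236401}{1347921} \approx 2.401$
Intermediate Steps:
$\left(\frac{B}{27} + \frac{30}{43}\right)^{2} = \left(\frac{23}{27} + \frac{30}{43}\right)^{2} = \left(\frac{1799}{1161}\right)^{2} = \frac{3236401}{1347921}$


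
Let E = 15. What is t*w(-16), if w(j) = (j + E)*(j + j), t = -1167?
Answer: -37344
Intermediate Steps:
w(j) = 2*j*(15 + j) (w(j) = (j + 15)*(j + j) = (15 + j)*(2*j) = 2*j*(15 + j))
t*w(-16) = -2334*(-16)*(15 - 16) = -2334*(-16)*(-1) = -1167*32 = -37344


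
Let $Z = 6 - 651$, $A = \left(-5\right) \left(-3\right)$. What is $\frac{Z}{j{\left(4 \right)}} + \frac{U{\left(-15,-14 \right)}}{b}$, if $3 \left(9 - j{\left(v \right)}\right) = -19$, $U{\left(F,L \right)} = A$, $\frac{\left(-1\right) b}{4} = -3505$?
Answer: $- \frac{2712801}{64492} \approx -42.064$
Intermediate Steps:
$A = 15$
$b = 14020$ ($b = \left(-4\right) \left(-3505\right) = 14020$)
$U{\left(F,L \right)} = 15$
$j{\left(v \right)} = \frac{46}{3}$ ($j{\left(v \right)} = 9 - - \frac{19}{3} = 9 + \frac{19}{3} = \frac{46}{3}$)
$Z = -645$ ($Z = 6 - 651 = -645$)
$\frac{Z}{j{\left(4 \right)}} + \frac{U{\left(-15,-14 \right)}}{b} = - \frac{645}{\frac{46}{3}} + \frac{15}{14020} = \left(-645\right) \frac{3}{46} + 15 \cdot \frac{1}{14020} = - \frac{1935}{46} + \frac{3}{2804} = - \frac{2712801}{64492}$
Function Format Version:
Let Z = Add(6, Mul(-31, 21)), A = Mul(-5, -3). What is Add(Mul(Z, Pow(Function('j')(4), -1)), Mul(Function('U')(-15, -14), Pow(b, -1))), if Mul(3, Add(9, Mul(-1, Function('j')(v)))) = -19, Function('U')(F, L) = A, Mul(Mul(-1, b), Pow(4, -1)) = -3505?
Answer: Rational(-2712801, 64492) ≈ -42.064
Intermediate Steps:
A = 15
b = 14020 (b = Mul(-4, -3505) = 14020)
Function('U')(F, L) = 15
Function('j')(v) = Rational(46, 3) (Function('j')(v) = Add(9, Mul(Rational(-1, 3), -19)) = Add(9, Rational(19, 3)) = Rational(46, 3))
Z = -645 (Z = Add(6, -651) = -645)
Add(Mul(Z, Pow(Function('j')(4), -1)), Mul(Function('U')(-15, -14), Pow(b, -1))) = Add(Mul(-645, Pow(Rational(46, 3), -1)), Mul(15, Pow(14020, -1))) = Add(Mul(-645, Rational(3, 46)), Mul(15, Rational(1, 14020))) = Add(Rational(-1935, 46), Rational(3, 2804)) = Rational(-2712801, 64492)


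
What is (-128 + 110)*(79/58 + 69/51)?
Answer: -24093/493 ≈ -48.870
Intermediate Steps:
(-128 + 110)*(79/58 + 69/51) = -18*(79*(1/58) + 69*(1/51)) = -18*(79/58 + 23/17) = -18*2677/986 = -24093/493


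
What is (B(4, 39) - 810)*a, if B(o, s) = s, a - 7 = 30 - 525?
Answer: 376248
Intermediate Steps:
a = -488 (a = 7 + (30 - 525) = 7 - 495 = -488)
(B(4, 39) - 810)*a = (39 - 810)*(-488) = -771*(-488) = 376248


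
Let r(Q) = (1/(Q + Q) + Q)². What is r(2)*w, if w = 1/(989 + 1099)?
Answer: 9/3712 ≈ 0.0024246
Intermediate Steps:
r(Q) = (Q + 1/(2*Q))² (r(Q) = (1/(2*Q) + Q)² = (Q + 1/(2*Q))²)
w = 1/2088 ≈ 0.00047893
r(2)*w = ((¼)*(1 + 2*2²)²/2²)*(1/2088) = ((¼)*(¼)*(1 + 2*4)²)*(1/2088) = ((¼)*(¼)*(1 + 8)²)*(1/2088) = ((¼)*(¼)*9²)*(1/2088) = ((¼)*(¼)*81)*(1/2088) = (81/16)*(1/2088) = 9/3712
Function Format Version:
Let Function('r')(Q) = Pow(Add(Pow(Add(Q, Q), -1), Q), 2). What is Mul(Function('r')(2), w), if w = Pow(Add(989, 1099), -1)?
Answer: Rational(9, 3712) ≈ 0.0024246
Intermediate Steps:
Function('r')(Q) = Pow(Add(Q, Mul(Rational(1, 2), Pow(Q, -1))), 2) (Function('r')(Q) = Pow(Add(Pow(Mul(2, Q), -1), Q), 2) = Pow(Add(Mul(Rational(1, 2), Pow(Q, -1)), Q), 2) = Pow(Add(Q, Mul(Rational(1, 2), Pow(Q, -1))), 2))
w = Rational(1, 2088) (w = Pow(2088, -1) = Rational(1, 2088) ≈ 0.00047893)
Mul(Function('r')(2), w) = Mul(Mul(Rational(1, 4), Pow(2, -2), Pow(Add(1, Mul(2, Pow(2, 2))), 2)), Rational(1, 2088)) = Mul(Mul(Rational(1, 4), Rational(1, 4), Pow(Add(1, Mul(2, 4)), 2)), Rational(1, 2088)) = Mul(Mul(Rational(1, 4), Rational(1, 4), Pow(Add(1, 8), 2)), Rational(1, 2088)) = Mul(Mul(Rational(1, 4), Rational(1, 4), Pow(9, 2)), Rational(1, 2088)) = Mul(Mul(Rational(1, 4), Rational(1, 4), 81), Rational(1, 2088)) = Mul(Rational(81, 16), Rational(1, 2088)) = Rational(9, 3712)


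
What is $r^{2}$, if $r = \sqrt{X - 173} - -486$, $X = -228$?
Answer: $\left(486 + i \sqrt{401}\right)^{2} \approx 2.358 \cdot 10^{5} + 19464.0 i$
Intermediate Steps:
$r = 486 + i \sqrt{401}$ ($r = \sqrt{-228 - 173} - -486 = \sqrt{-401} + 486 = i \sqrt{401} + 486 = 486 + i \sqrt{401} \approx 486.0 + 20.025 i$)
$r^{2} = \left(486 + i \sqrt{401}\right)^{2}$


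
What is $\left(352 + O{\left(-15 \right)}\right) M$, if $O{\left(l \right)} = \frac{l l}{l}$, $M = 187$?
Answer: $63019$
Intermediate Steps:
$O{\left(l \right)} = l$ ($O{\left(l \right)} = \frac{l^{2}}{l} = l$)
$\left(352 + O{\left(-15 \right)}\right) M = \left(352 - 15\right) 187 = 337 \cdot 187 = 63019$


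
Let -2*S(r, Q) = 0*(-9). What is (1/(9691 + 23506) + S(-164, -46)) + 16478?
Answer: 547020167/33197 ≈ 16478.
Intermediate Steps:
S(r, Q) = 0 (S(r, Q) = -0*(-9) = -½*0 = 0)
(1/(9691 + 23506) + S(-164, -46)) + 16478 = (1/(9691 + 23506) + 0) + 16478 = (1/33197 + 0) + 16478 = 1/33197 + 16478 = 547020167/33197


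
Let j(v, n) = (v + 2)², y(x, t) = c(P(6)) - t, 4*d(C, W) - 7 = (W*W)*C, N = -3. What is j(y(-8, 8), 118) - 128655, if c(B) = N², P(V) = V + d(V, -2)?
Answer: -128646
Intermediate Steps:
d(C, W) = 7/4 + C*W²/4 (d(C, W) = 7/4 + ((W*W)*C)/4 = 7/4 + (W²*C)/4 = 7/4 + (C*W²)/4 = 7/4 + C*W²/4)
P(V) = 7/4 + 2*V (P(V) = V + (7/4 + (¼)*V*(-2)²) = V + (7/4 + (¼)*V*4) = V + (7/4 + V) = 7/4 + 2*V)
c(B) = 9 (c(B) = (-3)² = 9)
y(x, t) = 9 - t
j(v, n) = (2 + v)²
j(y(-8, 8), 118) - 128655 = (2 + (9 - 1*8))² - 128655 = (2 + (9 - 8))² - 128655 = (2 + 1)² - 128655 = 3² - 128655 = 9 - 128655 = -128646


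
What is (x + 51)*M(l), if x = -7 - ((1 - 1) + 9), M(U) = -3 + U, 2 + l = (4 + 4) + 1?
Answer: 140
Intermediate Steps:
l = 7 (l = -2 + ((4 + 4) + 1) = -2 + (8 + 1) = -2 + 9 = 7)
x = -16 (x = -7 - (0 + 9) = -7 - 1*9 = -7 - 9 = -16)
(x + 51)*M(l) = (-16 + 51)*(-3 + 7) = 35*4 = 140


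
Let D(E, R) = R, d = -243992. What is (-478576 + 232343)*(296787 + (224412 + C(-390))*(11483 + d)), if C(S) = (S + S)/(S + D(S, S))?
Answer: 12847882790465190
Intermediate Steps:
C(S) = 1 (C(S) = (S + S)/(S + S) = (2*S)/((2*S)) = (2*S)*(1/(2*S)) = 1)
(-478576 + 232343)*(296787 + (224412 + C(-390))*(11483 + d)) = (-478576 + 232343)*(296787 + (224412 + 1)*(11483 - 243992)) = -246233*(296787 + 224413*(-232509)) = -246233*(296787 - 52178042217) = -246233*(-52177745430) = 12847882790465190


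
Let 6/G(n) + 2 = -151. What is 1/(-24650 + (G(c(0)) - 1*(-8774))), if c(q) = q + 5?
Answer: -51/809678 ≈ -6.2988e-5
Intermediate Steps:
c(q) = 5 + q
G(n) = -2/51 (G(n) = 6/(-2 - 151) = 6/(-153) = 6*(-1/153) = -2/51)
1/(-24650 + (G(c(0)) - 1*(-8774))) = 1/(-24650 + (-2/51 - 1*(-8774))) = 1/(-24650 + (-2/51 + 8774)) = 1/(-24650 + 447472/51) = 1/(-809678/51) = -51/809678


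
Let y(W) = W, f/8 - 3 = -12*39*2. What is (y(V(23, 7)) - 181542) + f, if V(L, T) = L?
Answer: -188983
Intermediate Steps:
f = -7464 (f = 24 + 8*(-12*39*2) = 24 + 8*(-468*2) = 24 + 8*(-936) = 24 - 7488 = -7464)
(y(V(23, 7)) - 181542) + f = (23 - 181542) - 7464 = -181519 - 7464 = -188983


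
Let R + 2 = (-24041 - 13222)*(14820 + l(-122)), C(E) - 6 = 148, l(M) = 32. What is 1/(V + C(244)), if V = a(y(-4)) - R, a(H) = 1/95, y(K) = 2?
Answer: 95/52575872041 ≈ 1.8069e-9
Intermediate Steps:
a(H) = 1/95
C(E) = 154 (C(E) = 6 + 148 = 154)
R = -553430078 (R = -2 + (-24041 - 13222)*(14820 + 32) = -2 - 37263*14852 = -2 - 553430076 = -553430078)
V = 52575857411/95 (V = 1/95 - 1*(-553430078) = 1/95 + 553430078 = 52575857411/95 ≈ 5.5343e+8)
1/(V + C(244)) = 1/(52575857411/95 + 154) = 1/(52575872041/95) = 95/52575872041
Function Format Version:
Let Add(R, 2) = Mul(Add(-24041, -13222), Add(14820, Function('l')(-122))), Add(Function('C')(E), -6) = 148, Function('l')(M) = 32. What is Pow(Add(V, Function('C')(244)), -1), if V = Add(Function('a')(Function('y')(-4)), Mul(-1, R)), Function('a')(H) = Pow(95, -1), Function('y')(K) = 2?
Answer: Rational(95, 52575872041) ≈ 1.8069e-9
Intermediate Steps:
Function('a')(H) = Rational(1, 95)
Function('C')(E) = 154 (Function('C')(E) = Add(6, 148) = 154)
R = -553430078 (R = Add(-2, Mul(Add(-24041, -13222), Add(14820, 32))) = Add(-2, Mul(-37263, 14852)) = Add(-2, -553430076) = -553430078)
V = Rational(52575857411, 95) (V = Add(Rational(1, 95), Mul(-1, -553430078)) = Add(Rational(1, 95), 553430078) = Rational(52575857411, 95) ≈ 5.5343e+8)
Pow(Add(V, Function('C')(244)), -1) = Pow(Add(Rational(52575857411, 95), 154), -1) = Pow(Rational(52575872041, 95), -1) = Rational(95, 52575872041)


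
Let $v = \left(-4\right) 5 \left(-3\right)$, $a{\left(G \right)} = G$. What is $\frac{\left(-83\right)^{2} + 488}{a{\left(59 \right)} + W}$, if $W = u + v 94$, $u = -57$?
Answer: $\frac{7377}{5642} \approx 1.3075$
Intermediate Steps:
$v = 60$ ($v = \left(-20\right) \left(-3\right) = 60$)
$W = 5583$ ($W = -57 + 60 \cdot 94 = -57 + 5640 = 5583$)
$\frac{\left(-83\right)^{2} + 488}{a{\left(59 \right)} + W} = \frac{\left(-83\right)^{2} + 488}{59 + 5583} = \frac{6889 + 488}{5642} = 7377 \cdot \frac{1}{5642} = \frac{7377}{5642}$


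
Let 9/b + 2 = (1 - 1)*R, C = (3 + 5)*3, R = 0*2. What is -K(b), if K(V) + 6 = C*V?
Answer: 114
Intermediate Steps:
R = 0
C = 24 (C = 8*3 = 24)
b = -9/2 (b = 9/(-2 + (1 - 1)*0) = 9/(-2 + 0*0) = 9/(-2 + 0) = 9/(-2) = 9*(-½) = -9/2 ≈ -4.5000)
K(V) = -6 + 24*V
-K(b) = -(-6 + 24*(-9/2)) = -(-6 - 108) = -1*(-114) = 114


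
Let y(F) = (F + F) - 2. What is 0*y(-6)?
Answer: 0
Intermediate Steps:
y(F) = -2 + 2*F (y(F) = 2*F - 2 = -2 + 2*F)
0*y(-6) = 0*(-2 + 2*(-6)) = 0*(-2 - 12) = 0*(-14) = 0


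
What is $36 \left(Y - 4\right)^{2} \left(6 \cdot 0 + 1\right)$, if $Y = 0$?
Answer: $576$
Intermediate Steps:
$36 \left(Y - 4\right)^{2} \left(6 \cdot 0 + 1\right) = 36 \left(0 - 4\right)^{2} \left(6 \cdot 0 + 1\right) = 36 \left(-4\right)^{2} \left(0 + 1\right) = 36 \cdot 16 \cdot 1 = 576 \cdot 1 = 576$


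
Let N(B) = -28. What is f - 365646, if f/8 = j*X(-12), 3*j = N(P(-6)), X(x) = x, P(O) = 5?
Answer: -364750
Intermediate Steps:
j = -28/3 (j = (⅓)*(-28) = -28/3 ≈ -9.3333)
f = 896 (f = 8*(-28/3*(-12)) = 8*112 = 896)
f - 365646 = 896 - 365646 = -364750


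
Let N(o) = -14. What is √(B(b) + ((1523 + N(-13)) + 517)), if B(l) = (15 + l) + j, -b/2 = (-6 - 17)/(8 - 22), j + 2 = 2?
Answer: 2*√24962/7 ≈ 45.141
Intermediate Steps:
j = 0 (j = -2 + 2 = 0)
b = -23/7 (b = -2*(-6 - 17)/(8 - 22) = -(-46)/(-14) = -(-46)*(-1)/14 = -2*23/14 = -23/7 ≈ -3.2857)
B(l) = 15 + l (B(l) = (15 + l) + 0 = 15 + l)
√(B(b) + ((1523 + N(-13)) + 517)) = √((15 - 23/7) + ((1523 - 14) + 517)) = √(82/7 + (1509 + 517)) = √(82/7 + 2026) = √(14264/7) = 2*√24962/7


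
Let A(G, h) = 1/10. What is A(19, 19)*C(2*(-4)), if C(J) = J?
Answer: -4/5 ≈ -0.80000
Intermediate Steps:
A(G, h) = 1/10
A(19, 19)*C(2*(-4)) = (2*(-4))/10 = (1/10)*(-8) = -4/5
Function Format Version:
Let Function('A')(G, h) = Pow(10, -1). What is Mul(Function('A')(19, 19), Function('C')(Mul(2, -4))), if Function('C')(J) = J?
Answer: Rational(-4, 5) ≈ -0.80000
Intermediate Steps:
Function('A')(G, h) = Rational(1, 10)
Mul(Function('A')(19, 19), Function('C')(Mul(2, -4))) = Mul(Rational(1, 10), Mul(2, -4)) = Mul(Rational(1, 10), -8) = Rational(-4, 5)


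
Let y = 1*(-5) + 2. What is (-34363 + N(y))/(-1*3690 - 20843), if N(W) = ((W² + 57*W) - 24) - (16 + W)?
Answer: 34562/24533 ≈ 1.4088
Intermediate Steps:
y = -3 (y = -5 + 2 = -3)
N(W) = -40 + W² + 56*W (N(W) = (-24 + W² + 57*W) + (-16 - W) = -40 + W² + 56*W)
(-34363 + N(y))/(-1*3690 - 20843) = (-34363 + (-40 + (-3)² + 56*(-3)))/(-1*3690 - 20843) = (-34363 + (-40 + 9 - 168))/(-3690 - 20843) = (-34363 - 199)/(-24533) = -34562*(-1/24533) = 34562/24533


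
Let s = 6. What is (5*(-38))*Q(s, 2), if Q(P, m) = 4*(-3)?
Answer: 2280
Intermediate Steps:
Q(P, m) = -12
(5*(-38))*Q(s, 2) = (5*(-38))*(-12) = -190*(-12) = 2280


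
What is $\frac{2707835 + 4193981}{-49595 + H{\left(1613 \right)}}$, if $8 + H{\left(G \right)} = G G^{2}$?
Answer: $\frac{3450908}{2098301897} \approx 0.0016446$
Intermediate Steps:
$H{\left(G \right)} = -8 + G^{3}$ ($H{\left(G \right)} = -8 + G G^{2} = -8 + G^{3}$)
$\frac{2707835 + 4193981}{-49595 + H{\left(1613 \right)}} = \frac{2707835 + 4193981}{-49595 - \left(8 - 1613^{3}\right)} = \frac{6901816}{-49595 + \left(-8 + 4196653397\right)} = \frac{6901816}{-49595 + 4196653389} = \frac{6901816}{4196603794} = 6901816 \cdot \frac{1}{4196603794} = \frac{3450908}{2098301897}$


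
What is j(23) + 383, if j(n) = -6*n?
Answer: 245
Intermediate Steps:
j(23) + 383 = -6*23 + 383 = -138 + 383 = 245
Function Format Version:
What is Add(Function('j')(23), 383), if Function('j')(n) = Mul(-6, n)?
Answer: 245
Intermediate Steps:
Add(Function('j')(23), 383) = Add(Mul(-6, 23), 383) = Add(-138, 383) = 245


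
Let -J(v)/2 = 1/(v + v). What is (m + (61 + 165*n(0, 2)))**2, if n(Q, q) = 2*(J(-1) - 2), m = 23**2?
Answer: 67600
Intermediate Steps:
m = 529
J(v) = -1/v (J(v) = -2/(v + v) = -2*1/(2*v) = -1/v)
n(Q, q) = -2 (n(Q, q) = 2*(-1/(-1) - 2) = 2*(-1*(-1) - 2) = 2*(1 - 2) = 2*(-1) = -2)
(m + (61 + 165*n(0, 2)))**2 = (529 + (61 + 165*(-2)))**2 = (529 + (61 - 330))**2 = (529 - 269)**2 = 260**2 = 67600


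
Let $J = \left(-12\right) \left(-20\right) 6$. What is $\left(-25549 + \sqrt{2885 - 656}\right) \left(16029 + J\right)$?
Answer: $-446315481 + 17469 \sqrt{2229} \approx -4.4549 \cdot 10^{8}$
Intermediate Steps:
$J = 1440$ ($J = 240 \cdot 6 = 1440$)
$\left(-25549 + \sqrt{2885 - 656}\right) \left(16029 + J\right) = \left(-25549 + \sqrt{2885 - 656}\right) \left(16029 + 1440\right) = \left(-25549 + \sqrt{2229}\right) 17469 = -446315481 + 17469 \sqrt{2229}$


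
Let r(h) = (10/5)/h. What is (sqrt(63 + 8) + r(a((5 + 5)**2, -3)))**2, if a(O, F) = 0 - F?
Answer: 643/9 + 4*sqrt(71)/3 ≈ 82.679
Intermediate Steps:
a(O, F) = -F
r(h) = 2/h (r(h) = (10*(1/5))/h = 2/h)
(sqrt(63 + 8) + r(a((5 + 5)**2, -3)))**2 = (sqrt(63 + 8) + 2/((-1*(-3))))**2 = (sqrt(71) + 2/3)**2 = (2/3 + sqrt(71))**2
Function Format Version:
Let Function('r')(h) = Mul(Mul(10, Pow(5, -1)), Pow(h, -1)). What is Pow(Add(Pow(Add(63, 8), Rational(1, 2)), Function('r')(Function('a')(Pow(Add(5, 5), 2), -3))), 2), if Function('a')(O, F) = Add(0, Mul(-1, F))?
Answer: Add(Rational(643, 9), Mul(Rational(4, 3), Pow(71, Rational(1, 2)))) ≈ 82.679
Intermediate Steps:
Function('a')(O, F) = Mul(-1, F)
Function('r')(h) = Mul(2, Pow(h, -1)) (Function('r')(h) = Mul(Mul(10, Rational(1, 5)), Pow(h, -1)) = Mul(2, Pow(h, -1)))
Pow(Add(Pow(Add(63, 8), Rational(1, 2)), Function('r')(Function('a')(Pow(Add(5, 5), 2), -3))), 2) = Pow(Add(Pow(Add(63, 8), Rational(1, 2)), Mul(2, Pow(Mul(-1, -3), -1))), 2) = Pow(Add(Pow(71, Rational(1, 2)), Mul(2, Pow(3, -1))), 2) = Pow(Add(Pow(71, Rational(1, 2)), Mul(2, Rational(1, 3))), 2) = Pow(Add(Pow(71, Rational(1, 2)), Rational(2, 3)), 2) = Pow(Add(Rational(2, 3), Pow(71, Rational(1, 2))), 2)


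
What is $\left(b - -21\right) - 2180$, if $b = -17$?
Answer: $-2176$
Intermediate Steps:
$\left(b - -21\right) - 2180 = \left(-17 - -21\right) - 2180 = \left(-17 + 21\right) - 2180 = 4 - 2180 = -2176$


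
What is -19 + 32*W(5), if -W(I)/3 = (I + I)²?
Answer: -9619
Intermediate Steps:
W(I) = -12*I² (W(I) = -3*(I + I)² = -3*4*I² = -12*I²)
-19 + 32*W(5) = -19 + 32*(-12*5²) = -19 + 32*(-12*25) = -19 + 32*(-300) = -19 - 9600 = -9619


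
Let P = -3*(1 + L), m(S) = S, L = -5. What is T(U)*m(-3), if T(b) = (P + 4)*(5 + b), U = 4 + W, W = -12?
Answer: 144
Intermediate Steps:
U = -8 (U = 4 - 12 = -8)
P = 12 (P = -3*(1 - 5) = -3*(-4) = 12)
T(b) = 80 + 16*b (T(b) = (12 + 4)*(5 + b) = 16*(5 + b) = 80 + 16*b)
T(U)*m(-3) = (80 + 16*(-8))*(-3) = (80 - 128)*(-3) = -48*(-3) = 144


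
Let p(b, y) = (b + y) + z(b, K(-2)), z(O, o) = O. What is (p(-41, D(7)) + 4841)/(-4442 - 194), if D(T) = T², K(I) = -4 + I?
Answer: -1202/1159 ≈ -1.0371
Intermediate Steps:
p(b, y) = y + 2*b (p(b, y) = (b + y) + b = y + 2*b)
(p(-41, D(7)) + 4841)/(-4442 - 194) = ((7² + 2*(-41)) + 4841)/(-4442 - 194) = ((49 - 82) + 4841)/(-4636) = (-33 + 4841)*(-1/4636) = 4808*(-1/4636) = -1202/1159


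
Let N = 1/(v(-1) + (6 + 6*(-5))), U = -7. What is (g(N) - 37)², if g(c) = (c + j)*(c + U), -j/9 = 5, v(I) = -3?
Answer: 41643340489/531441 ≈ 78359.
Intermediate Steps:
j = -45 (j = -9*5 = -45)
N = -1/27 (N = 1/(-3 + (6 + 6*(-5))) = 1/(-3 + (6 - 30)) = 1/(-3 - 24) = 1/(-27) = -1/27 ≈ -0.037037)
g(c) = (-45 + c)*(-7 + c) (g(c) = (c - 45)*(c - 7) = (-45 + c)*(-7 + c))
(g(N) - 37)² = ((315 + (-1/27)² - 52*(-1/27)) - 37)² = ((315 + 1/729 + 52/27) - 37)² = (231040/729 - 37)² = (204067/729)² = 41643340489/531441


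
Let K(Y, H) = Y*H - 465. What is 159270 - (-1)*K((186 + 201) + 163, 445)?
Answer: 403555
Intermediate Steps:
K(Y, H) = -465 + H*Y (K(Y, H) = H*Y - 465 = -465 + H*Y)
159270 - (-1)*K((186 + 201) + 163, 445) = 159270 - (-1)*(-465 + 445*((186 + 201) + 163)) = 159270 - (-1)*(-465 + 445*(387 + 163)) = 159270 - (-1)*(-465 + 445*550) = 159270 - (-1)*(-465 + 244750) = 159270 - (-1)*244285 = 159270 - 1*(-244285) = 159270 + 244285 = 403555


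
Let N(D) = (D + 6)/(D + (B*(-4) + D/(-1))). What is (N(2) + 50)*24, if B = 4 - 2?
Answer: 1176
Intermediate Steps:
B = 2
N(D) = -¾ - D/8 (N(D) = (D + 6)/(D + (2*(-4) + D/(-1))) = (6 + D)/(D + (-8 + D*(-1))) = (6 + D)/(D + (-8 - D)) = (6 + D)/(-8) = (6 + D)*(-⅛) = -¾ - D/8)
(N(2) + 50)*24 = ((-¾ - ⅛*2) + 50)*24 = ((-¾ - ¼) + 50)*24 = (-1 + 50)*24 = 49*24 = 1176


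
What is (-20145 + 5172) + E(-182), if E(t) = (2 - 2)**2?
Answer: -14973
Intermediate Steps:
E(t) = 0 (E(t) = 0**2 = 0)
(-20145 + 5172) + E(-182) = (-20145 + 5172) + 0 = -14973 + 0 = -14973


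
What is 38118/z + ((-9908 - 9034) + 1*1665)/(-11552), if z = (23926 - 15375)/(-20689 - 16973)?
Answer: -16583904804405/98781152 ≈ -1.6789e+5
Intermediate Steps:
z = -8551/37662 (z = 8551/(-37662) = 8551*(-1/37662) = -8551/37662 ≈ -0.22705)
38118/z + ((-9908 - 9034) + 1*1665)/(-11552) = 38118/(-8551/37662) + ((-9908 - 9034) + 1*1665)/(-11552) = 38118*(-37662/8551) + (-18942 + 1665)*(-1/11552) = -1435600116/8551 - 17277*(-1/11552) = -1435600116/8551 + 17277/11552 = -16583904804405/98781152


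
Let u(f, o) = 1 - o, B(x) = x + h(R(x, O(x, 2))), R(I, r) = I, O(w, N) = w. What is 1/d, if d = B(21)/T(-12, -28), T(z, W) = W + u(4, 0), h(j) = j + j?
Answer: -3/7 ≈ -0.42857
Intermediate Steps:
h(j) = 2*j
B(x) = 3*x (B(x) = x + 2*x = 3*x)
T(z, W) = 1 + W (T(z, W) = W + (1 - 1*0) = W + (1 + 0) = W + 1 = 1 + W)
d = -7/3 (d = (3*21)/(1 - 28) = 63/(-27) = 63*(-1/27) = -7/3 ≈ -2.3333)
1/d = 1/(-7/3) = -3/7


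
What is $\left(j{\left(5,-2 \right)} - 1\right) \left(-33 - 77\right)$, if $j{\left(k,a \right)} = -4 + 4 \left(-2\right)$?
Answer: $1430$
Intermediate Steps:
$j{\left(k,a \right)} = -12$ ($j{\left(k,a \right)} = -4 - 8 = -12$)
$\left(j{\left(5,-2 \right)} - 1\right) \left(-33 - 77\right) = \left(-12 - 1\right) \left(-33 - 77\right) = \left(-12 - 1\right) \left(-110\right) = \left(-13\right) \left(-110\right) = 1430$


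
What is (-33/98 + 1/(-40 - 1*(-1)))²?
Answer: 1918225/14607684 ≈ 0.13132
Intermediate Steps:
(-33/98 + 1/(-40 - 1*(-1)))² = (-33*1/98 + 1/(-40 + 1))² = (-33/98 + 1/(-39))² = (-33/98 - 1/39)² = (-1385/3822)² = 1918225/14607684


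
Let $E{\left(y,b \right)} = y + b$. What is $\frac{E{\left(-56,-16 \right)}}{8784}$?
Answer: $- \frac{1}{122} \approx -0.0081967$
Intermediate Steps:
$E{\left(y,b \right)} = b + y$
$\frac{E{\left(-56,-16 \right)}}{8784} = \frac{-16 - 56}{8784} = \left(-72\right) \frac{1}{8784} = - \frac{1}{122}$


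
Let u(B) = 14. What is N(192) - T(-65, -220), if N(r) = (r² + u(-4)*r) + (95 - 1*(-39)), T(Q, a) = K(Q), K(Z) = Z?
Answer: 39751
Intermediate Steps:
T(Q, a) = Q
N(r) = 134 + r² + 14*r (N(r) = (r² + 14*r) + (95 - 1*(-39)) = (r² + 14*r) + (95 + 39) = (r² + 14*r) + 134 = 134 + r² + 14*r)
N(192) - T(-65, -220) = (134 + 192² + 14*192) - 1*(-65) = (134 + 36864 + 2688) + 65 = 39686 + 65 = 39751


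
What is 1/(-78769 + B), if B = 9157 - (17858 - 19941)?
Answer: -1/67529 ≈ -1.4808e-5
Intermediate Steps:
B = 11240 (B = 9157 - 1*(-2083) = 9157 + 2083 = 11240)
1/(-78769 + B) = 1/(-78769 + 11240) = 1/(-67529) = -1/67529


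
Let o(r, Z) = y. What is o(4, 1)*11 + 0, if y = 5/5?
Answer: 11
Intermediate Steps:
y = 1 (y = 5*(⅕) = 1)
o(r, Z) = 1
o(4, 1)*11 + 0 = 1*11 + 0 = 11 + 0 = 11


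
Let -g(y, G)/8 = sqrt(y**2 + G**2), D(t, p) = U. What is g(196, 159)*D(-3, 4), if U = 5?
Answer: -40*sqrt(63697) ≈ -10095.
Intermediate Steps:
D(t, p) = 5
g(y, G) = -8*sqrt(G**2 + y**2) (g(y, G) = -8*sqrt(y**2 + G**2) = -8*sqrt(G**2 + y**2))
g(196, 159)*D(-3, 4) = -8*sqrt(159**2 + 196**2)*5 = -8*sqrt(25281 + 38416)*5 = -8*sqrt(63697)*5 = -40*sqrt(63697)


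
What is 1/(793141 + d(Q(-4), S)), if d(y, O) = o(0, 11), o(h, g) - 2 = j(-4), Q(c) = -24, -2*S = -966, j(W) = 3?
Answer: 1/793146 ≈ 1.2608e-6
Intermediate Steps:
S = 483 (S = -½*(-966) = 483)
o(h, g) = 5 (o(h, g) = 2 + 3 = 5)
d(y, O) = 5
1/(793141 + d(Q(-4), S)) = 1/(793141 + 5) = 1/793146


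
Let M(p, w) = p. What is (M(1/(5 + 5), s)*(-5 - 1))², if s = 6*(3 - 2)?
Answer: 9/25 ≈ 0.36000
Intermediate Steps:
s = 6 (s = 6*1 = 6)
(M(1/(5 + 5), s)*(-5 - 1))² = ((-5 - 1)/(5 + 5))² = (-6/10)² = ((⅒)*(-6))² = (-⅗)² = 9/25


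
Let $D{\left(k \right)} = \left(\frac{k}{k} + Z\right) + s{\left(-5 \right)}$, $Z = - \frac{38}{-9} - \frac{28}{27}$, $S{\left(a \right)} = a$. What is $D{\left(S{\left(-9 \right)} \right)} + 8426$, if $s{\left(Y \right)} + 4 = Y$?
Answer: $\frac{227372}{27} \approx 8421.2$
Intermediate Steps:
$s{\left(Y \right)} = -4 + Y$
$Z = \frac{86}{27}$ ($Z = \left(-38\right) \left(- \frac{1}{9}\right) - \frac{28}{27} = \frac{38}{9} - \frac{28}{27} = \frac{86}{27} \approx 3.1852$)
$D{\left(k \right)} = - \frac{130}{27}$ ($D{\left(k \right)} = \left(\frac{k}{k} + \frac{86}{27}\right) - 9 = \left(1 + \frac{86}{27}\right) - 9 = \frac{113}{27} - 9 = - \frac{130}{27}$)
$D{\left(S{\left(-9 \right)} \right)} + 8426 = - \frac{130}{27} + 8426 = \frac{227372}{27}$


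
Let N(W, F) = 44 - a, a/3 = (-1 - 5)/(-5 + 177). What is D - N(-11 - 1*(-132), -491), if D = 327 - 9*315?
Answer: -219481/86 ≈ -2552.1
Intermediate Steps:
D = -2508 (D = 327 - 2835 = -2508)
a = -9/86 (a = 3*((-1 - 5)/(-5 + 177)) = 3*(-6/172) = 3*(-6*1/172) = 3*(-3/86) = -9/86 ≈ -0.10465)
N(W, F) = 3793/86 (N(W, F) = 44 - 1*(-9/86) = 44 + 9/86 = 3793/86)
D - N(-11 - 1*(-132), -491) = -2508 - 1*3793/86 = -2508 - 3793/86 = -219481/86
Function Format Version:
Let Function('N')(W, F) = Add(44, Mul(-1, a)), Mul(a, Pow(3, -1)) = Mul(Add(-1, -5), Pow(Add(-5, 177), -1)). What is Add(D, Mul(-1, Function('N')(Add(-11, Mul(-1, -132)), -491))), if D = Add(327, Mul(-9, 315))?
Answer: Rational(-219481, 86) ≈ -2552.1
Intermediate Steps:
D = -2508 (D = Add(327, -2835) = -2508)
a = Rational(-9, 86) (a = Mul(3, Mul(Add(-1, -5), Pow(Add(-5, 177), -1))) = Mul(3, Mul(-6, Pow(172, -1))) = Mul(3, Mul(-6, Rational(1, 172))) = Mul(3, Rational(-3, 86)) = Rational(-9, 86) ≈ -0.10465)
Function('N')(W, F) = Rational(3793, 86) (Function('N')(W, F) = Add(44, Mul(-1, Rational(-9, 86))) = Add(44, Rational(9, 86)) = Rational(3793, 86))
Add(D, Mul(-1, Function('N')(Add(-11, Mul(-1, -132)), -491))) = Add(-2508, Mul(-1, Rational(3793, 86))) = Add(-2508, Rational(-3793, 86)) = Rational(-219481, 86)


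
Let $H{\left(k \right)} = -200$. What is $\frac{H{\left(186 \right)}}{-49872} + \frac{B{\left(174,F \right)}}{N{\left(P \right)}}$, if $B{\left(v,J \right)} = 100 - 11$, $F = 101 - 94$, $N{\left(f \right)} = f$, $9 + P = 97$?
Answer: $\frac{278513}{274296} \approx 1.0154$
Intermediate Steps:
$P = 88$ ($P = -9 + 97 = 88$)
$F = 7$
$B{\left(v,J \right)} = 89$ ($B{\left(v,J \right)} = 100 - 11 = 89$)
$\frac{H{\left(186 \right)}}{-49872} + \frac{B{\left(174,F \right)}}{N{\left(P \right)}} = - \frac{200}{-49872} + \frac{89}{88} = \left(-200\right) \left(- \frac{1}{49872}\right) + 89 \cdot \frac{1}{88} = \frac{25}{6234} + \frac{89}{88} = \frac{278513}{274296}$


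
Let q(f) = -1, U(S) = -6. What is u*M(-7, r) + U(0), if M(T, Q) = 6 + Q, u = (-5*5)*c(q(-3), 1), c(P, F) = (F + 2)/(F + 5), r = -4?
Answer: -31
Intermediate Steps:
c(P, F) = (2 + F)/(5 + F)
u = -25/2 (u = (-5*5)*((2 + 1)/(5 + 1)) = -25*3/6 = -25*½ = -25/2 ≈ -12.500)
u*M(-7, r) + U(0) = -25*(6 - 4)/2 - 6 = -25/2*2 - 6 = -25 - 6 = -31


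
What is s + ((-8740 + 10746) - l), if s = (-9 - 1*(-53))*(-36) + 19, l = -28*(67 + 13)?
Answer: 2681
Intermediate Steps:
l = -2240 (l = -28*80 = -2240)
s = -1565 (s = (-9 + 53)*(-36) + 19 = 44*(-36) + 19 = -1584 + 19 = -1565)
s + ((-8740 + 10746) - l) = -1565 + ((-8740 + 10746) - 1*(-2240)) = -1565 + (2006 + 2240) = -1565 + 4246 = 2681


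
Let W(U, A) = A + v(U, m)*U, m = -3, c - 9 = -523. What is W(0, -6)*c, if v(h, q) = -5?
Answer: 3084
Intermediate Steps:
c = -514 (c = 9 - 523 = -514)
W(U, A) = A - 5*U
W(0, -6)*c = (-6 - 5*0)*(-514) = (-6 + 0)*(-514) = -6*(-514) = 3084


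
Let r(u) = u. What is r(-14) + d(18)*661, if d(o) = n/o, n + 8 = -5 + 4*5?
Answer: 4375/18 ≈ 243.06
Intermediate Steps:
n = 7 (n = -8 + (-5 + 4*5) = -8 + (-5 + 20) = -8 + 15 = 7)
d(o) = 7/o
r(-14) + d(18)*661 = -14 + (7/18)*661 = -14 + 4627/18 = 4375/18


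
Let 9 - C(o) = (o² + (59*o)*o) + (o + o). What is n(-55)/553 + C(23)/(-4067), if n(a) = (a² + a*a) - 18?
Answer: 6014975/321293 ≈ 18.721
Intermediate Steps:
C(o) = 9 - 60*o² - 2*o (C(o) = 9 - ((o² + (59*o)*o) + (o + o)) = 9 - ((o² + 59*o²) + 2*o) = 9 - (60*o² + 2*o) = 9 - (2*o + 60*o²) = 9 + (-60*o² - 2*o) = 9 - 60*o² - 2*o)
n(a) = -18 + 2*a² (n(a) = (a² + a²) - 18 = 2*a² - 18 = -18 + 2*a²)
n(-55)/553 + C(23)/(-4067) = (-18 + 2*(-55)²)/553 + (9 - 60*23² - 2*23)/(-4067) = (-18 + 2*3025)*(1/553) + (9 - 60*529 - 46)*(-1/4067) = (-18 + 6050)*(1/553) + (9 - 31740 - 46)*(-1/4067) = 6032*(1/553) - 31777*(-1/4067) = 6032/553 + 31777/4067 = 6014975/321293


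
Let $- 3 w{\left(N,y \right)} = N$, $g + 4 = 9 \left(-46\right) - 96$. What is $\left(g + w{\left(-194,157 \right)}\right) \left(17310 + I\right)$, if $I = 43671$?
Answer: $-27400796$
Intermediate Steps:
$g = -514$ ($g = -4 + \left(9 \left(-46\right) - 96\right) = -4 - 510 = -514$)
$w{\left(N,y \right)} = - \frac{N}{3}$
$\left(g + w{\left(-194,157 \right)}\right) \left(17310 + I\right) = \left(-514 - - \frac{194}{3}\right) \left(17310 + 43671\right) = \left(-514 + \frac{194}{3}\right) 60981 = \left(- \frac{1348}{3}\right) 60981 = -27400796$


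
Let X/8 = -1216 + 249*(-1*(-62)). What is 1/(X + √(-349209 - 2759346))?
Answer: 113776/12948086731 - 3*I*√345395/12948086731 ≈ 8.7871e-6 - 1.3617e-7*I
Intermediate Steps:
X = 113776 (X = 8*(-1216 + 249*(-1*(-62))) = 8*(-1216 + 249*62) = 8*(-1216 + 15438) = 8*14222 = 113776)
1/(X + √(-349209 - 2759346)) = 1/(113776 + √(-349209 - 2759346)) = 1/(113776 + √(-3108555)) = 1/(113776 + 3*I*√345395)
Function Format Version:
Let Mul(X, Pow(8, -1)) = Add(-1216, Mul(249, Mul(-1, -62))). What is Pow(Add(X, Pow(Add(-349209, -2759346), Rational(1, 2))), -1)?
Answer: Add(Rational(113776, 12948086731), Mul(Rational(-3, 12948086731), I, Pow(345395, Rational(1, 2)))) ≈ Add(8.7871e-6, Mul(-1.3617e-7, I))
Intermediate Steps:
X = 113776 (X = Mul(8, Add(-1216, Mul(249, Mul(-1, -62)))) = Mul(8, Add(-1216, Mul(249, 62))) = Mul(8, Add(-1216, 15438)) = Mul(8, 14222) = 113776)
Pow(Add(X, Pow(Add(-349209, -2759346), Rational(1, 2))), -1) = Pow(Add(113776, Pow(Add(-349209, -2759346), Rational(1, 2))), -1) = Pow(Add(113776, Pow(-3108555, Rational(1, 2))), -1) = Pow(Add(113776, Mul(3, I, Pow(345395, Rational(1, 2)))), -1)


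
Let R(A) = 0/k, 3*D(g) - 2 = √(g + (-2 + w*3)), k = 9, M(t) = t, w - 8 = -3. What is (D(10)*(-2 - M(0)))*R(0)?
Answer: 0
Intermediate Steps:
w = 5 (w = 8 - 3 = 5)
D(g) = ⅔ + √(13 + g)/3 (D(g) = ⅔ + √(g + (-2 + 5*3))/3 = ⅔ + √(g + (-2 + 15))/3 = ⅔ + √(g + 13)/3 = ⅔ + √(13 + g)/3)
R(A) = 0 (R(A) = 0/9 = 0*(⅑) = 0)
(D(10)*(-2 - M(0)))*R(0) = ((⅔ + √(13 + 10)/3)*(-2 - 1*0))*0 = ((⅔ + √23/3)*(-2 + 0))*0 = ((⅔ + √23/3)*(-2))*0 = (-4/3 - 2*√23/3)*0 = 0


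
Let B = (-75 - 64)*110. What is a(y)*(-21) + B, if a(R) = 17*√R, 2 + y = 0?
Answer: -15290 - 357*I*√2 ≈ -15290.0 - 504.87*I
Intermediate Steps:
y = -2 (y = -2 + 0 = -2)
B = -15290 (B = -139*110 = -15290)
a(y)*(-21) + B = (17*√(-2))*(-21) - 15290 = (17*(I*√2))*(-21) - 15290 = (17*I*√2)*(-21) - 15290 = -357*I*√2 - 15290 = -15290 - 357*I*√2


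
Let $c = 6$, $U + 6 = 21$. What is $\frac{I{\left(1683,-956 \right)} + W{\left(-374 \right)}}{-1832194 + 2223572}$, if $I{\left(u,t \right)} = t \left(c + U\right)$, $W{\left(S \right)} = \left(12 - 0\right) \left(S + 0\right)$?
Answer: $- \frac{12282}{195689} \approx -0.062763$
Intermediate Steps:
$U = 15$ ($U = -6 + 21 = 15$)
$W{\left(S \right)} = 12 S$ ($W{\left(S \right)} = \left(12 + 0\right) S = 12 S$)
$I{\left(u,t \right)} = 21 t$ ($I{\left(u,t \right)} = t \left(6 + 15\right) = t 21 = 21 t$)
$\frac{I{\left(1683,-956 \right)} + W{\left(-374 \right)}}{-1832194 + 2223572} = \frac{21 \left(-956\right) + 12 \left(-374\right)}{-1832194 + 2223572} = \frac{-20076 - 4488}{391378} = \left(-24564\right) \frac{1}{391378} = - \frac{12282}{195689}$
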